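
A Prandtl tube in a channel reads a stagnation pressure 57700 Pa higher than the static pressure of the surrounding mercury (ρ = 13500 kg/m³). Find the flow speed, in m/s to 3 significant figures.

v ≈ 2.92 m/s

The dynamic pressure equals the rise in static pressure at the stagnation point: ΔP = ½ρv².
v = √(2ΔP/ρ) = √(2·57700/13500) = 2.92 m/s.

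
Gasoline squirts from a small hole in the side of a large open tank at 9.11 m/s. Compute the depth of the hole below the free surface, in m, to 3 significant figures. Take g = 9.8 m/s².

4.23 m

Inverting v = √(2gh) gives h = v² / 2g.
h = 9.11²/(2·9.8) = 83.0/19.60 = 4.23 m.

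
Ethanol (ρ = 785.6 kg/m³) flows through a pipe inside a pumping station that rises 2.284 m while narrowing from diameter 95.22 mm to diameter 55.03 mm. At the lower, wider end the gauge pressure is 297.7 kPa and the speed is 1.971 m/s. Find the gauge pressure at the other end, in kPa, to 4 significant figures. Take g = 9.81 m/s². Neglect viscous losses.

P₂ = 267.9 kPa

Continuity gives A₁v₁ = A₂v₂, so v₂ = (71.21 cm²)/(23.78 cm²) × 1.971 m/s = 5.901 m/s.
Energy conservation along the streamline gives P₂ = P₁ − ½ρ(v₂² − v₁²) − ρg(h₂ − h₁).
P₂ = 297700 + ½·785.6·(1.971² − 5.901²) − 785.6·9.81·(+2.284) = 297700 + (-12150) − (17600) = 267900 Pa.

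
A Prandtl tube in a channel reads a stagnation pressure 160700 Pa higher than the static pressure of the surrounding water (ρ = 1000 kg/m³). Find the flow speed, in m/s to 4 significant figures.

v ≈ 17.93 m/s

The dynamic pressure equals the rise in static pressure at the stagnation point: ΔP = ½ρv².
v = √(2ΔP/ρ) = √(2·160700/1000) = 17.93 m/s.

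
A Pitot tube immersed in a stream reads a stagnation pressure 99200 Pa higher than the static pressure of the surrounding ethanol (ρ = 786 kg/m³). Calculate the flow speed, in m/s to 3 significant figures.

At the stagnation point the flow is brought to rest, so Bernoulli gives P_stag − P_static = ½ρv².
v = √(2ΔP/ρ) = √(2·99200/786) = 15.9 m/s.

v = 15.9 m/s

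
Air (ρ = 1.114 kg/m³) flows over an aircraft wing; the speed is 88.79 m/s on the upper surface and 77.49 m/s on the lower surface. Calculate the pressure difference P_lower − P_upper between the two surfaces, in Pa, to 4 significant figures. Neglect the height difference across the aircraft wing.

ΔP ≈ 1047 Pa

The pressure is lower where the speed is higher: ΔP = ½ρ(v_up² − v_low²).
ΔP = ½·1.114·(88.79² − 77.49²) = 1047 Pa.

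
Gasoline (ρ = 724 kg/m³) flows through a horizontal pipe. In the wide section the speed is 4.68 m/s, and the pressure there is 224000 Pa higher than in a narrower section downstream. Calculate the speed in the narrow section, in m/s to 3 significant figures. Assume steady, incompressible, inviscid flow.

25.3 m/s

Along the level pipe P + ½ρv² is conserved, hence v₂² = v₁² + 2(P₁ − P₂)/ρ.
v₂ = √(4.68² + 2·224000/724) = √(21.9 + 619) = 25.3 m/s.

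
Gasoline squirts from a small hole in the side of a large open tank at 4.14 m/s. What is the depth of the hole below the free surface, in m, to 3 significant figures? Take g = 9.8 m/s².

Inverting v = √(2gh) gives h = v² / 2g.
h = 4.14²/(2·9.8) = 17.1/19.60 = 0.874 m.

h ≈ 0.874 m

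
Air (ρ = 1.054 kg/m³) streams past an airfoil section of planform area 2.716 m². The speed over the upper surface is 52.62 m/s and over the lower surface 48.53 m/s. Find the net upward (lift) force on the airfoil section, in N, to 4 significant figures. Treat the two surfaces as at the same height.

F ≈ 592.1 N

The faster flow above has the lower pressure; Bernoulli (same height) gives ΔP = ½ρ(v_up² − v_low²).
ΔP = ½·1.054·(52.62² − 48.53²) = 218.0 Pa.
Lift = ΔP · A = 218.0 × 2.716 = 592.1 N.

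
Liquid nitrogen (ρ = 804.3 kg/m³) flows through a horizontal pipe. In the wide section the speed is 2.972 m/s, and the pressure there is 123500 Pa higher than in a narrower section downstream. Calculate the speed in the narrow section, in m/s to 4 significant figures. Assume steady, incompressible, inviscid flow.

Along the level pipe P + ½ρv² is conserved, hence v₂² = v₁² + 2(P₁ − P₂)/ρ.
v₂ = √(2.972² + 2·123500/804.3) = √(8.833 + 307.1) = 17.77 m/s.

17.77 m/s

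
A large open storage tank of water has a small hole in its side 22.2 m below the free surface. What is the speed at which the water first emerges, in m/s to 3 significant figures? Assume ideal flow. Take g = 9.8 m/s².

With the surface at rest and both surface and jet at atmospheric pressure, Bernoulli gives ρg h = ½ρv², so v = √(2gh) = √(2·9.8·22.2) = 20.9 m/s.

v ≈ 20.9 m/s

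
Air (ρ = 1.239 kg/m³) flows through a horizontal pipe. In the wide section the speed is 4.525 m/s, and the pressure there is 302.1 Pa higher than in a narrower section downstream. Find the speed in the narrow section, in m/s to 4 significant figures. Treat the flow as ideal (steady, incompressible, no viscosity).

With h₁ = h₂, rearranging Bernoulli gives v₂ = √(v₁² + 2ΔP/ρ).
v₂ = √(4.525² + 2·302.1/1.239) = √(20.48 + 487.7) = 22.54 m/s.

v₂ ≈ 22.54 m/s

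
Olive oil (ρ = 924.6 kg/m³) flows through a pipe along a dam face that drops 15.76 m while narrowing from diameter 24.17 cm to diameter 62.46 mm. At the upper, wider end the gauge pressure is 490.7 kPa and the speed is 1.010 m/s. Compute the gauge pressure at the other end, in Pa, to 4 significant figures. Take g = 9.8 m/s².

P₂ = 528200 Pa

By continuity, v₂ = v₁·A₁/A₂ = 1.010·(458.8/30.64) = 15.12 m/s.
Applying Bernoulli between the two ends and solving for P₂: P₂ = P₁ + ½ρ(v₁² − v₂²) − ρgΔh.
P₂ = 490700 + ½·924.6·(1.010² − 15.12²) − 924.6·9.8·(−15.76) = 490700 + (-105300) − (-142800) = 528200 Pa.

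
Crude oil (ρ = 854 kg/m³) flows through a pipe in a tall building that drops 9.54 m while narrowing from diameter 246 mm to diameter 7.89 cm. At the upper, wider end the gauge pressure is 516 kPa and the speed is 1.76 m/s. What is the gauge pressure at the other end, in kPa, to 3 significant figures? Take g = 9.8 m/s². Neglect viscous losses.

The volume flow rate is constant, so v₂ = (A₁/A₂)v₁ = (475/48.9)·1.76 = 17.1 m/s.
Bernoulli: P₁ + ½ρv₁² + ρg h₁ = P₂ + ½ρv₂² + ρg h₂, so P₂ = P₁ + ½ρ(v₁² − v₂²) − ρg(h₂ − h₁).
P₂ = 516000 + ½·854·(1.76² − 17.1²) − 854·9.8·(−9.54) = 516000 + (-124000) − (-79800) = 472000 Pa.

P₂ = 472 kPa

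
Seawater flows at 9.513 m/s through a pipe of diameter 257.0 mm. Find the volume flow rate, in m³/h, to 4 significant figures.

Q ≈ 1777 m³/h

Q = A·v = 0.05187 m² × 9.513 m/s = 0.4935 m³/s.
Converting: 0.4935 m³/s × 3600 = 1777 m³/h.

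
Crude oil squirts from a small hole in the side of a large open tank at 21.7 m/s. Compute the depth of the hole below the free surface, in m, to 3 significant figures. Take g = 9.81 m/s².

Inverting v = √(2gh) gives h = v² / 2g.
h = 21.7²/(2·9.81) = 471/19.62 = 24.0 m.

24.0 m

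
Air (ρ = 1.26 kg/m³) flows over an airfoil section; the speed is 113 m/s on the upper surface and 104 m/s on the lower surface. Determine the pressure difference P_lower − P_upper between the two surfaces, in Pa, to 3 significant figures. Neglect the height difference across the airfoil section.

ΔP ≈ 1230 Pa

With negligible Δh, P + ½ρv² is constant, so P_low − P_up = ½ρ(v_up² − v_low²).
ΔP = ½·1.26·(113² − 104²) = 1230 Pa.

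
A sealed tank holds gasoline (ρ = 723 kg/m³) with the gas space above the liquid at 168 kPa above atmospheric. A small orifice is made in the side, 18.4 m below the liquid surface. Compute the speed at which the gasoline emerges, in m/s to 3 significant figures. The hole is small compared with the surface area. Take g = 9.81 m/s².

Take point 1 at the surface (v₁ ≈ 0) and point 2 at the hole (at atmospheric pressure). Bernoulli: P₁ + ρg h = P_atm + ½ρv₂².
With P₁ − P_atm = 168000 Pa, v₂ = √(2gh + 2ΔP/ρ) = √(2·9.81·18.4 + 2·168000/723) = 28.7 m/s.

v = 28.7 m/s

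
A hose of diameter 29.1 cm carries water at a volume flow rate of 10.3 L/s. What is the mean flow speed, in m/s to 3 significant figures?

Q = 10.3 L/s = 0.0103 m³/s.
v = Q/A = 0.0103 / 0.0665 = 0.155 m/s.

v ≈ 0.155 m/s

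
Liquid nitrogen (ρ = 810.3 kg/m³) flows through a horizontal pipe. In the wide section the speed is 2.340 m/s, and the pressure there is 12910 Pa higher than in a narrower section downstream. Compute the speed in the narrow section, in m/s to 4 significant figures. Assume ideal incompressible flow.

With h₁ = h₂, rearranging Bernoulli gives v₂ = √(v₁² + 2ΔP/ρ).
v₂ = √(2.340² + 2·12910/810.3) = √(5.476 + 31.86) = 6.111 m/s.

v₂ ≈ 6.111 m/s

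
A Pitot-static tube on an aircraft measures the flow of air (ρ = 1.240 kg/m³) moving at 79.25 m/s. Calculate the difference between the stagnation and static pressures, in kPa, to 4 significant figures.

ΔP ≈ 3.894 kPa

Bernoulli between the free stream and the stagnation point: ½ρv² = P_stag − P_static.
ΔP = ½·1.240·79.25² = 3894 Pa.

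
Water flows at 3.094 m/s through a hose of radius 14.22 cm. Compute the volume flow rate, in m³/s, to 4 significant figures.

Q = 0.1965 m³/s

Q = A·v = 0.06353 m² × 3.094 m/s = 0.1965 m³/s.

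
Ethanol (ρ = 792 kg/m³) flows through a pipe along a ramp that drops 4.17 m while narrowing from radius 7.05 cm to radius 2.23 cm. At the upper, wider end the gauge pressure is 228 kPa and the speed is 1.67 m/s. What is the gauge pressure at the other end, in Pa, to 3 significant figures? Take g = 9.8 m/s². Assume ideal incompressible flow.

151000 Pa

Mass conservation (A₁v₁ = A₂v₂) gives v₂ = 1.67 × 156/15.6 = 16.7 m/s.
Energy conservation along the streamline gives P₂ = P₁ − ½ρ(v₂² − v₁²) − ρg(h₂ − h₁).
P₂ = 228000 + ½·792·(1.67² − 16.7²) − 792·9.8·(−4.17) = 228000 + (-109000) − (-32400) = 151000 Pa.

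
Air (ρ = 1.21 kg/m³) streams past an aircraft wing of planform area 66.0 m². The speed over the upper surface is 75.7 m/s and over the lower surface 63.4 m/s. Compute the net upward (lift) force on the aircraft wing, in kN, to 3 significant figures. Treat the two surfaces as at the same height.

With equal heights on the two surfaces, Bernoulli gives P_lower − P_upper = ½ρ(v_upper² − v_lower²).
ΔP = ½·1.21·(75.7² − 63.4²) = 1040 Pa.
Lift = ΔP · A = 1040 × 66.0 = 68300 N.

F ≈ 68.3 kN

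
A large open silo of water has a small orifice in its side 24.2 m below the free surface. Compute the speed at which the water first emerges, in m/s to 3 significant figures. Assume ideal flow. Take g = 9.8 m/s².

v ≈ 21.8 m/s

Bernoulli from surface to hole (P equal, v_surface ≈ 0): v = √(2gh) = √(2×9.8×24.2) = 21.8 m/s.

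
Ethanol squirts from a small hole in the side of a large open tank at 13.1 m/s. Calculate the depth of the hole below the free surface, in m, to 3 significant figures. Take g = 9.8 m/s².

h = 8.76 m

For a small hole in a large open tank, ½v² = gh, giving h = v²/(2g).
h = 13.1²/(2·9.8) = 172/19.60 = 8.76 m.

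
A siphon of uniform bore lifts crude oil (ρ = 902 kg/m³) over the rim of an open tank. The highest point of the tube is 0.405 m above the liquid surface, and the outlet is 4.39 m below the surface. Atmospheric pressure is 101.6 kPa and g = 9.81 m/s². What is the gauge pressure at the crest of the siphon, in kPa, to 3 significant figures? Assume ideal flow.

The outlet speed comes from Torricelli: v = √(2g·4.39) = 9.28 m/s.
Continuity keeps v the same throughout the tube; from surface to crest, P_atm + 0 = P_top + ½ρv² + ρg·h_top.
P_top = 101600 − ½·902·9.28² − 902·9.81·0.405 = 59200 Pa. So P_gauge = P_top − P_atm = -42400 Pa.

P_gauge ≈ -42.4 kPa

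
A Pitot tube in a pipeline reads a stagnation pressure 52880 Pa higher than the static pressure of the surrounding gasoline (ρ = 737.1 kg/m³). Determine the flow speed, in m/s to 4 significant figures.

At the stagnation point the flow is brought to rest, so Bernoulli gives P_stag − P_static = ½ρv².
v = √(2ΔP/ρ) = √(2·52880/737.1) = 11.98 m/s.

v = 11.98 m/s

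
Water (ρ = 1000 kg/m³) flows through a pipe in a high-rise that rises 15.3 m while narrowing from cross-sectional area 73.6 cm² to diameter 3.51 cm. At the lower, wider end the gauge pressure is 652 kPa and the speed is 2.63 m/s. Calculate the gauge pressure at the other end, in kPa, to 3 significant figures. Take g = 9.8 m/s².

P₂ ≈ 305 kPa

The volume flow rate is constant, so v₂ = (A₁/A₂)v₁ = (73.6/9.68)·2.63 = 20.0 m/s.
Bernoulli: P₁ + ½ρv₁² + ρg h₁ = P₂ + ½ρv₂² + ρg h₂, so P₂ = P₁ + ½ρ(v₁² − v₂²) − ρg(h₂ − h₁).
P₂ = 652000 + ½·1000·(2.63² − 20.0²) − 1000·9.8·(+15.3) = 652000 + (-197000) − (150000) = 305000 Pa.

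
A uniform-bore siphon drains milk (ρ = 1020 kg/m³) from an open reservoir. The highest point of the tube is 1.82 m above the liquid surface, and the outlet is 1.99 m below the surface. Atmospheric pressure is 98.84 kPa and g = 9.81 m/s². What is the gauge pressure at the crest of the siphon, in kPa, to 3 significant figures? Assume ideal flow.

-38.1 kPa

Bernoulli surface→outlet gives ½v² = g·h_out, so v = √(2·9.81·1.99) = 6.25 m/s.
With constant cross-section the crest speed equals v; applying Bernoulli from the surface up to the crest, P_top = P_atm − ½ρv² − ρg·h_top.
P_top = 98840 − ½·1020·6.25² − 1020·9.81·1.82 = 60700 Pa. So P_gauge = P_top − P_atm = -38100 Pa.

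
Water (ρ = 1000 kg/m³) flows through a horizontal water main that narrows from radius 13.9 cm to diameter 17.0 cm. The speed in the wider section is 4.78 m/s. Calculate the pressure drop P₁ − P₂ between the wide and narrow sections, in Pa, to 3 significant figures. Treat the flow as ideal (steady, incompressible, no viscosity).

Mass conservation (A₁v₁ = A₂v₂) gives v₂ = 4.78 × 607/227 = 12.8 m/s.
With no height change, Bernoulli's equation is P₁ + ½ρv₁² = P₂ + ½ρv₂².
P₁ − P₂ = ½·1000·(12.8² − 4.78²) = ½·1000·141 = 70300 Pa.

ΔP ≈ 70300 Pa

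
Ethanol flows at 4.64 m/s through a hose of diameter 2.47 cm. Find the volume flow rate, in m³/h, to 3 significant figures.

Q = A·v = 0.000479 m² × 4.64 m/s = 0.00222 m³/s.
Converting: 0.00222 m³/s × 3600 = 8.00 m³/h.

8.00 m³/h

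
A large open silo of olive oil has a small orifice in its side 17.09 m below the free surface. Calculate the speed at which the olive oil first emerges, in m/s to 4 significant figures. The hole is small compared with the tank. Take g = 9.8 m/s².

The surface is effectively still and both ends are open, so ½v² = gh and v = √(2·9.8·17.09) = 18.30 m/s.

v = 18.30 m/s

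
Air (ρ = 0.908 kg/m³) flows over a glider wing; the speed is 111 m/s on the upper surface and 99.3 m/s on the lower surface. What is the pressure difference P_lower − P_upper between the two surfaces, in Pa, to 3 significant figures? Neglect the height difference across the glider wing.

ΔP ≈ 1120 Pa

Bernoulli (same height): P_lower − P_upper = ½ρ(v_upper² − v_lower²).
ΔP = ½·0.908·(111² − 99.3²) = 1120 Pa.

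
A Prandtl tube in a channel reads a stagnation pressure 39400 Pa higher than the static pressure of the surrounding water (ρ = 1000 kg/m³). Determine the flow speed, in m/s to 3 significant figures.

v = 8.88 m/s

At the stagnation point the flow is brought to rest, so Bernoulli gives P_stag − P_static = ½ρv².
v = √(2ΔP/ρ) = √(2·39400/1000) = 8.88 m/s.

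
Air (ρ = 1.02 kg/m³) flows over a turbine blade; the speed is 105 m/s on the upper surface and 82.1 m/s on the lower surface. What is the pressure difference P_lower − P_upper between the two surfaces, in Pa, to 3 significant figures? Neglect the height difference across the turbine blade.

With negligible Δh, P + ½ρv² is constant, so P_low − P_up = ½ρ(v_up² − v_low²).
ΔP = ½·1.02·(105² − 82.1²) = 2190 Pa.

ΔP = 2190 Pa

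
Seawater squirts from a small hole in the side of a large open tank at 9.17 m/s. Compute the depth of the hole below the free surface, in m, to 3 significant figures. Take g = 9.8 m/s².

For a small hole in a large open tank, ½v² = gh, giving h = v²/(2g).
h = 9.17²/(2·9.8) = 84.1/19.60 = 4.29 m.

h ≈ 4.29 m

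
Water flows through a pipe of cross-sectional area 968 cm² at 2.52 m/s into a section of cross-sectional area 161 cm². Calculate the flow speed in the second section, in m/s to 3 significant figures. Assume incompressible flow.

The volume flow rate is constant, so v₂ = (A₁/A₂)v₁ = (968/161)·2.52 = 15.2 m/s.

v₂ ≈ 15.2 m/s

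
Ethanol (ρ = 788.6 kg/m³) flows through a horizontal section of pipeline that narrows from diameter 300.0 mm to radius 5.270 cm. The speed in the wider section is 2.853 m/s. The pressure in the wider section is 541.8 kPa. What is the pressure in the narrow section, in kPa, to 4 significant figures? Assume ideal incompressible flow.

P₂ = 334.4 kPa

Continuity gives A₁v₁ = A₂v₂, so v₂ = (706.9 cm²)/(87.25 cm²) × 2.853 m/s = 23.11 m/s.
The pipe is horizontal, so Bernoulli reduces to P₁ + ½ρv₁² = P₂ + ½ρv₂².
P₂ = P₁ − ½ρ(v₂² − v₁²) = 541800 − ½·788.6·(23.11² − 2.853²) = 541800 − 207400 = 334400 Pa.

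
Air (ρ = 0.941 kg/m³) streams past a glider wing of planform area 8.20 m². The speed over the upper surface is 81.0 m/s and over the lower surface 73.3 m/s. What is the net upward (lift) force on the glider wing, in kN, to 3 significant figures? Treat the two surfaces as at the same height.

From P + ½ρv² = const at equal height, P_low − P_up = ½ρ(v_up² − v_low²).
ΔP = ½·0.941·(81.0² − 73.3²) = 559 Pa.
Lift = ΔP · A = 559 × 8.20 = 4580 N.

F ≈ 4.58 kN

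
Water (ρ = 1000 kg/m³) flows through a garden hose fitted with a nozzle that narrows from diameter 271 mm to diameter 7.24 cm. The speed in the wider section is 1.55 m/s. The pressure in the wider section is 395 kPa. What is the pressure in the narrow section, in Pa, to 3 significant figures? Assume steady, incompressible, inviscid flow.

Continuity gives A₁v₁ = A₂v₂, so v₂ = (577 cm²)/(41.2 cm²) × 1.55 m/s = 21.7 m/s.
Bernoulli (h₁ = h₂): P₁ − P₂ = ½ρ(v₂² − v₁²).
P₂ = P₁ − ½ρ(v₂² − v₁²) = 395000 − ½·1000·(21.7² − 1.55²) = 395000 − 235000 = 160000 Pa.

P₂ ≈ 160000 Pa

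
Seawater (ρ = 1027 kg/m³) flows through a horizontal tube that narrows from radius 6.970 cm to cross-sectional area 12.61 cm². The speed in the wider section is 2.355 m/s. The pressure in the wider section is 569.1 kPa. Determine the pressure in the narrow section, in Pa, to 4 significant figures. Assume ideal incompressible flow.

Continuity gives A₁v₁ = A₂v₂, so v₂ = (152.6 cm²)/(12.61 cm²) × 2.355 m/s = 28.50 m/s.
With no height change, Bernoulli's equation is P₁ + ½ρv₁² = P₂ + ½ρv₂².
P₂ = P₁ − ½ρ(v₂² − v₁²) = 569100 − ½·1027·(28.50² − 2.355²) = 569100 − 414300 = 154800 Pa.

P₂ ≈ 154800 Pa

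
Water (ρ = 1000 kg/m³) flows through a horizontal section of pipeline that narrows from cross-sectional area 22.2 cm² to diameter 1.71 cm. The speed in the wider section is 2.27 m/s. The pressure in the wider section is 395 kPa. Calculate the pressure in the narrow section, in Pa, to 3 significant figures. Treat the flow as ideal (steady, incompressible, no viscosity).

The volume flow rate is constant, so v₂ = (A₁/A₂)v₁ = (22.2/2.30)·2.27 = 21.9 m/s.
Along the horizontal streamline, P + ½ρv² is constant.
P₂ = P₁ − ½ρ(v₂² − v₁²) = 395000 − ½·1000·(21.9² − 2.27²) = 395000 − 238000 = 157000 Pa.

P₂ ≈ 157000 Pa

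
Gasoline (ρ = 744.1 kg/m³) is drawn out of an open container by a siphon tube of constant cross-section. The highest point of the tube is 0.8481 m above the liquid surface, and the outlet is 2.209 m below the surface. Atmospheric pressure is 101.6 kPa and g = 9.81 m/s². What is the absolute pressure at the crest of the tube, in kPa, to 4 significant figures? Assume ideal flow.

P_top ≈ 79.28 kPa

Bernoulli surface→outlet gives ½v² = g·h_out, so v = √(2·9.81·2.209) = 6.583 m/s.
The bore is uniform, so the speed at the crest is the same v. Bernoulli surface→crest: P_atm = P_top + ½ρv² + ρg·h_top.
P_top = 101600 − ½·744.1·6.583² − 744.1·9.81·0.8481 = 79280 Pa.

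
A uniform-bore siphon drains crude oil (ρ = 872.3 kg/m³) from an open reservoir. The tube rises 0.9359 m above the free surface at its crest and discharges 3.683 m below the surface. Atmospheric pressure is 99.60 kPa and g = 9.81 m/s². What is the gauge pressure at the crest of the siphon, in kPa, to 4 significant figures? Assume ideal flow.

-39.53 kPa

From the surface to the outlet (both open to atmosphere, surface at rest): v = √(2g·h_out) = √(2·9.81·3.683) = 8.501 m/s.
The bore is uniform, so the speed at the crest is the same v. Bernoulli surface→crest: P_atm = P_top + ½ρv² + ρg·h_top.
P_top = 99600 − ½·872.3·8.501² − 872.3·9.81·0.9359 = 60070 Pa. So P_gauge = P_top − P_atm = -39530 Pa.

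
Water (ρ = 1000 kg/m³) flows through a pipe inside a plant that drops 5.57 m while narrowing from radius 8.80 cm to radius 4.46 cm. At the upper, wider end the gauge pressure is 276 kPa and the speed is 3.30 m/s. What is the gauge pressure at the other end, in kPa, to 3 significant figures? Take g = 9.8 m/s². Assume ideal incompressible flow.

Continuity gives A₁v₁ = A₂v₂, so v₂ = (243 cm²)/(62.5 cm²) × 3.30 m/s = 12.8 m/s.
Energy conservation along the streamline gives P₂ = P₁ − ½ρ(v₂² − v₁²) − ρg(h₂ − h₁).
P₂ = 276000 + ½·1000·(3.30² − 12.8²) − 1000·9.8·(−5.57) = 276000 + (-77100) − (-54600) = 254000 Pa.

254 kPa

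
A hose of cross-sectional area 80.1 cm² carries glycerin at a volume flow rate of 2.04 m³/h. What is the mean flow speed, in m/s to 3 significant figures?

v ≈ 0.0707 m/s

Q = 2.04 m³/h = 0.000567 m³/s.
v = Q/A = 0.000567 / 0.00801 = 0.0707 m/s.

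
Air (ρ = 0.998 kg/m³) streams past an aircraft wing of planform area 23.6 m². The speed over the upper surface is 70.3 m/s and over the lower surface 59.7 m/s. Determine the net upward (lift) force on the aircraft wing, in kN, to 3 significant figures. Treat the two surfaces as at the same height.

From P + ½ρv² = const at equal height, P_low − P_up = ½ρ(v_up² − v_low²).
ΔP = ½·0.998·(70.3² − 59.7²) = 688 Pa.
Lift = ΔP · A = 688 × 23.6 = 16200 N.

F ≈ 16.2 kN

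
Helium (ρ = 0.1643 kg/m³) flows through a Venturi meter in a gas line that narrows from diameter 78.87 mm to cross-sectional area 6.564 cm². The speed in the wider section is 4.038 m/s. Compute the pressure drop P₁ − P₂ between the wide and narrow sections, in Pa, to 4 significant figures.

Mass conservation (A₁v₁ = A₂v₂) gives v₂ = 4.038 × 48.86/6.564 = 30.05 m/s.
With no height change, Bernoulli's equation is P₁ + ½ρv₁² = P₂ + ½ρv₂².
P₁ − P₂ = ½·0.1643·(30.05² − 4.038²) = ½·0.1643·887.0 = 72.86 Pa.

ΔP ≈ 72.86 Pa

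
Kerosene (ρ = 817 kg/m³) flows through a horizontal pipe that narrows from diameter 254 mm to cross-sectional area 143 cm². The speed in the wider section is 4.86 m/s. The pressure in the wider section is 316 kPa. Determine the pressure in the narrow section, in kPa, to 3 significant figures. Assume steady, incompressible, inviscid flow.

Mass conservation (A₁v₁ = A₂v₂) gives v₂ = 4.86 × 507/143 = 17.2 m/s.
Bernoulli (h₁ = h₂): P₁ − P₂ = ½ρ(v₂² − v₁²).
P₂ = P₁ − ½ρ(v₂² − v₁²) = 316000 − ½·817·(17.2² − 4.86²) = 316000 − 111000 = 205000 Pa.

P₂ = 205 kPa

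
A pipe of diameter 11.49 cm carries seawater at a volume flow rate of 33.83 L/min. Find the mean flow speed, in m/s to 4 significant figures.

0.05438 m/s

Q = 33.83 L/min = 0.0005638 m³/s.
v = Q/A = 0.0005638 / 0.01037 = 0.05438 m/s.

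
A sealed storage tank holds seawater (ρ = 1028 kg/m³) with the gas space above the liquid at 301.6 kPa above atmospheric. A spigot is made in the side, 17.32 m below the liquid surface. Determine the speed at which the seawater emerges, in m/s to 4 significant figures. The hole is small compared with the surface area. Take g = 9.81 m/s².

v ≈ 30.44 m/s

Take point 1 at the surface (v₁ ≈ 0) and point 2 at the hole (at atmospheric pressure). Bernoulli: P₁ + ρg h = P_atm + ½ρv₂².
With P₁ − P_atm = 301600 Pa, v₂ = √(2gh + 2ΔP/ρ) = √(2·9.81·17.32 + 2·301600/1028) = 30.44 m/s.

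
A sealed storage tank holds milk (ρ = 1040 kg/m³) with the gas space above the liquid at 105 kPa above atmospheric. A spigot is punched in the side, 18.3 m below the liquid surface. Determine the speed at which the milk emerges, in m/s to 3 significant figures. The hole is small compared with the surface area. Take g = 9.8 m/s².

Take point 1 at the surface (v₁ ≈ 0) and point 2 at the hole (at atmospheric pressure). Bernoulli: P₁ + ρg h = P_atm + ½ρv₂².
With P₁ − P_atm = 105000 Pa, v₂ = √(2gh + 2ΔP/ρ) = √(2·9.8·18.3 + 2·105000/1040) = 23.7 m/s.

v ≈ 23.7 m/s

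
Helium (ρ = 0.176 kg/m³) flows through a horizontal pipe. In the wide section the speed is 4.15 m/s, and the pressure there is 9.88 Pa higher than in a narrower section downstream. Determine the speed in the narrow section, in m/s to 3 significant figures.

With h₁ = h₂, rearranging Bernoulli gives v₂ = √(v₁² + 2ΔP/ρ).
v₂ = √(4.15² + 2·9.88/0.176) = √(17.2 + 112) = 11.4 m/s.

11.4 m/s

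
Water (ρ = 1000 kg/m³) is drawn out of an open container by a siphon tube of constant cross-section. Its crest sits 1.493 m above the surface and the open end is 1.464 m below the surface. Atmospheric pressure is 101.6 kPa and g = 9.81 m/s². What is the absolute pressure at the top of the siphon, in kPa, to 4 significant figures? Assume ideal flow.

From the surface to the outlet (both open to atmosphere, surface at rest): v = √(2g·h_out) = √(2·9.81·1.464) = 5.359 m/s.
The bore is uniform, so the speed at the crest is the same v. Bernoulli surface→crest: P_atm = P_top + ½ρv² + ρg·h_top.
P_top = 101600 − ½·1000·5.359² − 1000·9.81·1.493 = 72590 Pa.

72.59 kPa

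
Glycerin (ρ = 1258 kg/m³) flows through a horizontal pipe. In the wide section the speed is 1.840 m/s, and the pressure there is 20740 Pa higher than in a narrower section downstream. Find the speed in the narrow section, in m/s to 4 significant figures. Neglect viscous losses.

v₂ ≈ 6.030 m/s

Along the level pipe P + ½ρv² is conserved, hence v₂² = v₁² + 2(P₁ − P₂)/ρ.
v₂ = √(1.840² + 2·20740/1258) = √(3.386 + 32.97) = 6.030 m/s.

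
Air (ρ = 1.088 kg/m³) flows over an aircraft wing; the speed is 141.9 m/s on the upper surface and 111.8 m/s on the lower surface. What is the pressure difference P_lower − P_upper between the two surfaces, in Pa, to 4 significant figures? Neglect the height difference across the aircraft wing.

4154 Pa

With negligible Δh, P + ½ρv² is constant, so P_low − P_up = ½ρ(v_up² − v_low²).
ΔP = ½·1.088·(141.9² − 111.8²) = 4154 Pa.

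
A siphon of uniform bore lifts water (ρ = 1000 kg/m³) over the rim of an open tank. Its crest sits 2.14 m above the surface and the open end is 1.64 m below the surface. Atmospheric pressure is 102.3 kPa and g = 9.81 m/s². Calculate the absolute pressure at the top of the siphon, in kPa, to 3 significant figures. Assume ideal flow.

The outlet speed comes from Torricelli: v = √(2g·1.64) = 5.67 m/s.
With constant cross-section the crest speed equals v; applying Bernoulli from the surface up to the crest, P_top = P_atm − ½ρv² − ρg·h_top.
P_top = 102300 − ½·1000·5.67² − 1000·9.81·2.14 = 65200 Pa.

P_top ≈ 65.2 kPa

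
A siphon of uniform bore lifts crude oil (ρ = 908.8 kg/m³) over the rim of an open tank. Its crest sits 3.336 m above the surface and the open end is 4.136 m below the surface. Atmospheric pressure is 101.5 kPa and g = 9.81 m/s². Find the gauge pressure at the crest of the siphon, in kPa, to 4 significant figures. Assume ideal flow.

The outlet speed comes from Torricelli: v = √(2g·4.136) = 9.008 m/s.
The bore is uniform, so the speed at the crest is the same v. Bernoulli surface→crest: P_atm = P_top + ½ρv² + ρg·h_top.
P_top = 101500 − ½·908.8·9.008² − 908.8·9.81·3.336 = 34880 Pa. So P_gauge = P_top − P_atm = -66620 Pa.

-66.62 kPa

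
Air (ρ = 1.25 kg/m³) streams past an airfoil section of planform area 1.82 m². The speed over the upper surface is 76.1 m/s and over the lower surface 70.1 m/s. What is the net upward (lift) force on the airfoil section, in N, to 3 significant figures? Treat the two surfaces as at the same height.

From P + ½ρv² = const at equal height, P_low − P_up = ½ρ(v_up² − v_low²).
ΔP = ½·1.25·(76.1² − 70.1²) = 548 Pa.
Lift = ΔP · A = 548 × 1.82 = 998 N.

F ≈ 998 N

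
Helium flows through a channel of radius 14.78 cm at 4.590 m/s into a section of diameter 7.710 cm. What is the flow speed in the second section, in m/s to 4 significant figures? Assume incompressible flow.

Mass conservation (A₁v₁ = A₂v₂) gives v₂ = 4.590 × 686.3/46.69 = 67.47 m/s.

67.47 m/s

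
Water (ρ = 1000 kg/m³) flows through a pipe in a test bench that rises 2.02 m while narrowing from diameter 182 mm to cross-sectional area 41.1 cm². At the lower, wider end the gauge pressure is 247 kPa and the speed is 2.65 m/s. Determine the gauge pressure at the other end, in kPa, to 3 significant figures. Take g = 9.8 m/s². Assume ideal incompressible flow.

By continuity, v₂ = v₁·A₁/A₂ = 2.65·(260/41.1) = 16.8 m/s.
Applying Bernoulli between the two ends and solving for P₂: P₂ = P₁ + ½ρ(v₁² − v₂²) − ρgΔh.
P₂ = 247000 + ½·1000·(2.65² − 16.8²) − 1000·9.8·(+2.02) = 247000 + (-137000) − (19800) = 90000 Pa.

P₂ ≈ 90.0 kPa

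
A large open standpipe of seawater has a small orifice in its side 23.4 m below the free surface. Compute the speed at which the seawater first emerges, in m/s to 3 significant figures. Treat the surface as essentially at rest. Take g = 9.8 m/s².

Torricelli's result v = √(2gh) gives v = √(2·9.8·23.4) = 21.4 m/s.

21.4 m/s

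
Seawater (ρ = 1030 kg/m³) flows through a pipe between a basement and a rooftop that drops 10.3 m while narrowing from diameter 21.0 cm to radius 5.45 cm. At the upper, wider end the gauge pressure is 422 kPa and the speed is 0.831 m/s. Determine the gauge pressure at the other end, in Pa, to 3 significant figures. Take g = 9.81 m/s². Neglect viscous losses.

The volume flow rate is constant, so v₂ = (A₁/A₂)v₁ = (346/93.3)·0.831 = 3.08 m/s.
Applying Bernoulli between the two ends and solving for P₂: P₂ = P₁ + ½ρ(v₁² − v₂²) − ρgΔh.
P₂ = 422000 + ½·1030·(0.831² − 3.08²) − 1030·9.81·(−10.3) = 422000 + (-4540) − (-104000) = 522000 Pa.

522000 Pa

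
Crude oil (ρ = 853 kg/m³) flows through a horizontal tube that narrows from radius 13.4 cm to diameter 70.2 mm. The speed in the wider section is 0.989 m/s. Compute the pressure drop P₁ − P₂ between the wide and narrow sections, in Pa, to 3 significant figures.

The volume flow rate is constant, so v₂ = (A₁/A₂)v₁ = (564/38.7)·0.989 = 14.4 m/s.
The pipe is horizontal, so Bernoulli reduces to P₁ + ½ρv₁² = P₂ + ½ρv₂².
P₁ − P₂ = ½·853·(14.4² − 0.989²) = ½·853·207 = 88200 Pa.

ΔP = 88200 Pa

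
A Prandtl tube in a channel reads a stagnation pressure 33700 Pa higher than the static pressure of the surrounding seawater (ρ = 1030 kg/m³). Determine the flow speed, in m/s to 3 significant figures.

v ≈ 8.09 m/s

Bernoulli between the free stream and the stagnation point: ½ρv² = P_stag − P_static.
v = √(2ΔP/ρ) = √(2·33700/1030) = 8.09 m/s.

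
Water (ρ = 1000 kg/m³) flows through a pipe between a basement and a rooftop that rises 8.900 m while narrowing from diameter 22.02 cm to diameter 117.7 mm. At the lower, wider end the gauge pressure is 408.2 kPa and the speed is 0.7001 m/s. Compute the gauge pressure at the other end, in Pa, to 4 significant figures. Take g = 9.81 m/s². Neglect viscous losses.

P₂ ≈ 318100 Pa

Mass conservation (A₁v₁ = A₂v₂) gives v₂ = 0.7001 × 380.8/108.8 = 2.450 m/s.
Energy conservation along the streamline gives P₂ = P₁ − ½ρ(v₂² − v₁²) − ρg(h₂ − h₁).
P₂ = 408200 + ½·1000·(0.7001² − 2.450²) − 1000·9.81·(+8.900) = 408200 + (-2757) − (87310) = 318100 Pa.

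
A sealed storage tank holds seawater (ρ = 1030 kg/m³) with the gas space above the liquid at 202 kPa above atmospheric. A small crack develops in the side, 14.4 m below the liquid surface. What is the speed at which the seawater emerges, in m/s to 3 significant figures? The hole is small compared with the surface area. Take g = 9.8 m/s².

Take point 1 at the surface (v₁ ≈ 0) and point 2 at the hole (at atmospheric pressure). Bernoulli: P₁ + ρg h = P_atm + ½ρv₂².
With P₁ − P_atm = 202000 Pa, v₂ = √(2gh + 2ΔP/ρ) = √(2·9.8·14.4 + 2·202000/1030) = 26.0 m/s.

26.0 m/s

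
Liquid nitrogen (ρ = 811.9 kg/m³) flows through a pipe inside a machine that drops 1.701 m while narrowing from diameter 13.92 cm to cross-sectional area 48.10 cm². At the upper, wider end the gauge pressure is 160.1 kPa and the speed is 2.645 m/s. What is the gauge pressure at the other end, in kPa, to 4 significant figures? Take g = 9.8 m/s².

By continuity, v₂ = v₁·A₁/A₂ = 2.645·(152.2/48.10) = 8.369 m/s.
Bernoulli: P₁ + ½ρv₁² + ρg h₁ = P₂ + ½ρv₂² + ρg h₂, so P₂ = P₁ + ½ρ(v₁² − v₂²) − ρg(h₂ − h₁).
P₂ = 160100 + ½·811.9·(2.645² − 8.369²) − 811.9·9.8·(−1.701) = 160100 + (-25590) − (-13530) = 148000 Pa.

P₂ ≈ 148.0 kPa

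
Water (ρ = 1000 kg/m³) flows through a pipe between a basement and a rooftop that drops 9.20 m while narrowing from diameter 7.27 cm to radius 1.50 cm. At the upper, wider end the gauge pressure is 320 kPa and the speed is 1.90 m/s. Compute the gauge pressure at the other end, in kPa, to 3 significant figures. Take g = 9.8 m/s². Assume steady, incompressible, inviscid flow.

P₂ = 350 kPa

By continuity, v₂ = v₁·A₁/A₂ = 1.90·(41.5/7.07) = 11.2 m/s.
Energy conservation along the streamline gives P₂ = P₁ − ½ρ(v₂² − v₁²) − ρg(h₂ − h₁).
P₂ = 320000 + ½·1000·(1.90² − 11.2²) − 1000·9.8·(−9.20) = 320000 + (-60400) − (-90200) = 350000 Pa.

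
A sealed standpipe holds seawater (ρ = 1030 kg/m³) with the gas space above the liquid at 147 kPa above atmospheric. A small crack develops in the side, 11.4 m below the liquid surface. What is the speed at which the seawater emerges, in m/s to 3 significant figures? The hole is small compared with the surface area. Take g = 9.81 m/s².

Take point 1 at the surface (v₁ ≈ 0) and point 2 at the hole (at atmospheric pressure). Bernoulli: P₁ + ρg h = P_atm + ½ρv₂².
With P₁ − P_atm = 147000 Pa, v₂ = √(2gh + 2ΔP/ρ) = √(2·9.81·11.4 + 2·147000/1030) = 22.6 m/s.

v = 22.6 m/s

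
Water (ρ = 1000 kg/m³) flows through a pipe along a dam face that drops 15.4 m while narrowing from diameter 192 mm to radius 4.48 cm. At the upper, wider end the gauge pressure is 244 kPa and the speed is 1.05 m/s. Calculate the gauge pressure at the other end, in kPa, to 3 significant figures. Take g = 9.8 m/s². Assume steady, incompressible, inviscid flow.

Continuity gives A₁v₁ = A₂v₂, so v₂ = (290 cm²)/(63.1 cm²) × 1.05 m/s = 4.82 m/s.
Bernoulli: P₁ + ½ρv₁² + ρg h₁ = P₂ + ½ρv₂² + ρg h₂, so P₂ = P₁ + ½ρ(v₁² − v₂²) − ρg(h₂ − h₁).
P₂ = 244000 + ½·1000·(1.05² − 4.82²) − 1000·9.8·(−15.4) = 244000 + (-11100) − (-151000) = 384000 Pa.

P₂ ≈ 384 kPa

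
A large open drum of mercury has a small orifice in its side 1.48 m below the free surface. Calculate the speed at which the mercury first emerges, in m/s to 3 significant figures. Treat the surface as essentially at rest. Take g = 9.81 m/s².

Torricelli's result v = √(2gh) gives v = √(2·9.81·1.48) = 5.39 m/s.

v ≈ 5.39 m/s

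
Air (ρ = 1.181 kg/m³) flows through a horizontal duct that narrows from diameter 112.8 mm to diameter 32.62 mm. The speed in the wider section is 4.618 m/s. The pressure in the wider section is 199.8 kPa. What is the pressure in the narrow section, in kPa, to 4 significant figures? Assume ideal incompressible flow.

Mass conservation (A₁v₁ = A₂v₂) gives v₂ = 4.618 × 99.93/8.357 = 55.22 m/s.
With no height change, Bernoulli's equation is P₁ + ½ρv₁² = P₂ + ½ρv₂².
P₂ = P₁ − ½ρ(v₂² − v₁²) = 199800 − ½·1.181·(55.22² − 4.618²) = 199800 − 1788 = 198000 Pa.

P₂ ≈ 198.0 kPa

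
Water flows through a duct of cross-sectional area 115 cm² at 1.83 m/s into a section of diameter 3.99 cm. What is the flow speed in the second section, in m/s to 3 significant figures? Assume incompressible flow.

Mass conservation (A₁v₁ = A₂v₂) gives v₂ = 1.83 × 115/12.5 = 16.8 m/s.

v₂ = 16.8 m/s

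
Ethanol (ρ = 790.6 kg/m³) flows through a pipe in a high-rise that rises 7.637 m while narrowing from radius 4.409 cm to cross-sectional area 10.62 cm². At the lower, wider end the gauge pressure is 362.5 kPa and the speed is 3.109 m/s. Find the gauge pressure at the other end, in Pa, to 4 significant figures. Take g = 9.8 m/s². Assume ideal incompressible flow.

P₂ ≈ 180800 Pa

By continuity, v₂ = v₁·A₁/A₂ = 3.109·(61.07/10.62) = 17.88 m/s.
Applying Bernoulli between the two ends and solving for P₂: P₂ = P₁ + ½ρ(v₁² − v₂²) − ρgΔh.
P₂ = 362500 + ½·790.6·(3.109² − 17.88²) − 790.6·9.8·(+7.637) = 362500 + (-122500) − (59170) = 180800 Pa.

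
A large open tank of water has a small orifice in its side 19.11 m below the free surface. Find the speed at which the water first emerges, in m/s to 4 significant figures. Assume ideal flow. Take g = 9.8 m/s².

Torricelli's result v = √(2gh) gives v = √(2·9.8·19.11) = 19.35 m/s.

v ≈ 19.35 m/s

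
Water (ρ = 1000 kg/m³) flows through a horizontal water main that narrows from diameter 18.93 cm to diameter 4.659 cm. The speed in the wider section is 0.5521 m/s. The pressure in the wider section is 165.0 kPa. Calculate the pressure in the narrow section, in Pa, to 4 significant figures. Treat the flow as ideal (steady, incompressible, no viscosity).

123600 Pa

By continuity, v₂ = v₁·A₁/A₂ = 0.5521·(281.4/17.05) = 9.115 m/s.
Bernoulli (h₁ = h₂): P₁ − P₂ = ½ρ(v₂² − v₁²).
P₂ = P₁ − ½ρ(v₂² − v₁²) = 165000 − ½·1000·(9.115² − 0.5521²) = 165000 − 41380 = 123600 Pa.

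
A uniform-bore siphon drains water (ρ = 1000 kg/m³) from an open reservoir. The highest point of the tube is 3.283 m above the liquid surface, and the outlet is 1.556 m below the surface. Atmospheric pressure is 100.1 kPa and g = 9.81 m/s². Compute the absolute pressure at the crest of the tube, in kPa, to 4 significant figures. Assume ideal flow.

The outlet speed comes from Torricelli: v = √(2g·1.556) = 5.525 m/s.
With constant cross-section the crest speed equals v; applying Bernoulli from the surface up to the crest, P_top = P_atm − ½ρv² − ρg·h_top.
P_top = 100100 − ½·1000·5.525² − 1000·9.81·3.283 = 52630 Pa.

P_top = 52.63 kPa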